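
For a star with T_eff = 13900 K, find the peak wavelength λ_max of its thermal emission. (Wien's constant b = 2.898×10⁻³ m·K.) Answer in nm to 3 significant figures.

λ_max = b/T = 2.898×10⁻³ / 13900 = 2.08×10^-7 m = 208.5 nm.

208 nm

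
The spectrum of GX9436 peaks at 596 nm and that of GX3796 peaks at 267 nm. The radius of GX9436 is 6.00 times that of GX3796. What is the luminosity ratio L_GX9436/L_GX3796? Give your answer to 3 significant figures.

Wien's law gives T ∝ 1/λ_max, so T_GX9436/T_GX3796 = λ_GX3796/λ_GX9436 = 267/596 = 0.4480.
Then L ∝ R²T⁴ gives L_GX9436/L_GX3796 = (6.00)² × (0.4480)⁴ = 36.00 × 0.04028 = 1.450.

1.45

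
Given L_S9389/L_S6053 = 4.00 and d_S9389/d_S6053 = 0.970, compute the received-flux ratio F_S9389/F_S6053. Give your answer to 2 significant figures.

F = L/(4πd²), so F_S9389/F_S6053 = (L_S9389/L_S6053) / (d_S9389/d_S6053)²
= 4.00 / (0.970)² = 4.00 / 0.9409 = 4.251.

4.3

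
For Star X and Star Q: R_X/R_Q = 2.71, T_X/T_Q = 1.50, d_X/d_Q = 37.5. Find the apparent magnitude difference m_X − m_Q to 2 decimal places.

3.94

L_X/L_Q = (2.71)²(1.50)⁴ = 37.18.
F_X/F_Q = (L_X/L_Q)/(d_X/d_Q)² = 37.18/1406 = 0.02644.
m_X − m_Q = −2.5 log₁₀(0.02644) = 3.94.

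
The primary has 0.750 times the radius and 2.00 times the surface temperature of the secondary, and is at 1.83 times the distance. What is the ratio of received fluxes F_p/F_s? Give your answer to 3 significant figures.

2.69

L_p/L_s = (R_p/R_s)²(T_p/T_s)⁴ = (0.750)² × (2.00)⁴ = 9.000.
F_p/F_s = (L_p/L_s)/(d_p/d_s)² = 9.000 / (1.83)² = 2.687.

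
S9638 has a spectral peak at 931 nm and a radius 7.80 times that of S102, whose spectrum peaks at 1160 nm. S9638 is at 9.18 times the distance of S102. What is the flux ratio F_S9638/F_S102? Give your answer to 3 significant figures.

Wien's law: T_S9638/T_S102 = λ_S102/λ_S9638 = 1160/931 = 1.246.
L_S9638/L_S102 = (R_S9638/R_S102)²(T_S9638/T_S102)⁴ = (7.80)²(1.246)⁴ = 146.6.
F_S9638/F_S102 = (L_S9638/L_S102)/(d_S9638/d_S102)² = 146.6/(9.18)² = 1.740.

1.74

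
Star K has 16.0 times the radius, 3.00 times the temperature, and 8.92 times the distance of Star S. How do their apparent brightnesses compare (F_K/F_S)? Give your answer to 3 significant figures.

261

L_K/L_S = (R_K/R_S)²(T_K/T_S)⁴ = (16.0)² × (3.00)⁴ = 2.074×10^4.
F_K/F_S = (L_K/L_S)/(d_K/d_S)² = 2.074×10^4 / (8.92)² = 260.6.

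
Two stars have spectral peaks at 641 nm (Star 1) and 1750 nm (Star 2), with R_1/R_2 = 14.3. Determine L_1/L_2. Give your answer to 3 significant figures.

1.14×10^4

Wien's law gives T ∝ 1/λ_max, so T_1/T_2 = λ_2/λ_1 = 1750/641 = 2.730.
Then L ∝ R²T⁴ gives L_1/L_2 = (14.3)² × (2.730)⁴ = 204.5 × 55.55 = 1.136×10^4.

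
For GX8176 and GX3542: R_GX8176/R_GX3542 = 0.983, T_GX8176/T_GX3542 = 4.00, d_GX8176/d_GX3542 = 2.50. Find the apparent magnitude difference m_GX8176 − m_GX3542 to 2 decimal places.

L_GX8176/L_GX3542 = (0.983)²(4.00)⁴ = 247.4.
F_GX8176/F_GX3542 = (L_GX8176/L_GX3542)/(d_GX8176/d_GX3542)² = 247.4/6.250 = 39.58.
m_GX8176 − m_GX3542 = −2.5 log₁₀(39.58) = -3.99.

-3.99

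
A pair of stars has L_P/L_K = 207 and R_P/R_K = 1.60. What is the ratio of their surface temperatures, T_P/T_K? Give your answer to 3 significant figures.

L ∝ R²T⁴ gives T ∝ (L/R²)^(1/4), so
T_P/T_K = (207 / 1.60²)^(1/4) = (80.86)^(1/4) = 2.999.

3.00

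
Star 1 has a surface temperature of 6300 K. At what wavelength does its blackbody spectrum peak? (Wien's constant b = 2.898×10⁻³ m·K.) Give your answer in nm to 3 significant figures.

460 nm

λ_max = b/T = 2.898×10⁻³ / 6300 = 4.60×10^-7 m = 460.0 nm.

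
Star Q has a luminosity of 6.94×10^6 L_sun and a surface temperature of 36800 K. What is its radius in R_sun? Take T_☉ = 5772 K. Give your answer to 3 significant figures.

R/R_☉ = √(L/L_☉) / (T/T_☉)² = √(6.94×10^6) / (6.376)²
       = 2634 / 40.65 = 64.81.

64.8 R_sun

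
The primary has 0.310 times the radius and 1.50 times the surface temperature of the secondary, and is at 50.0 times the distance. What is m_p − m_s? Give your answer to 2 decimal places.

9.28

L_p/L_s = (0.310)²(1.50)⁴ = 0.4865.
F_p/F_s = (L_p/L_s)/(d_p/d_s)² = 0.4865/2500 = 1.946×10^-4.
m_p − m_s = −2.5 log₁₀(1.946×10^-4) = 9.28.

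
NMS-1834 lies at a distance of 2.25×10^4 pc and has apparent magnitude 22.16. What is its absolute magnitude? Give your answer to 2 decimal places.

M = m − 5 log₁₀(d/10 pc) = 22.16 − 5 log₁₀(2.25×10^4/10)
  = 22.16 − 5 × 3.352 = 22.16 − 16.76 = 5.40.

5.40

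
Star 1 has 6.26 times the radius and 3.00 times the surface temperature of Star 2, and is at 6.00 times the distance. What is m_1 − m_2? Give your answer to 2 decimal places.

L_1/L_2 = (6.26)²(3.00)⁴ = 3174.
F_1/F_2 = (L_1/L_2)/(d_1/d_2)² = 3174/36.00 = 88.17.
m_1 − m_2 = −2.5 log₁₀(88.17) = -4.86.

-4.86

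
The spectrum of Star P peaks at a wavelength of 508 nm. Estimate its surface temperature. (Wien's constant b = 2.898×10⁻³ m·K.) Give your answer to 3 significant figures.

5.70×10^3 K

T = b/λ_max = 2.898×10⁻³ / (508×10⁻⁹) = 5705 K.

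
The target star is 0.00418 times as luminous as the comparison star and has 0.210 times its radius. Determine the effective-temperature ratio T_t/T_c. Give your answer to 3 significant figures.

0.555

L ∝ R²T⁴ gives T ∝ (L/R²)^(1/4), so
T_t/T_c = (0.00418 / 0.210²)^(1/4) = (0.09478)^(1/4) = 0.5549.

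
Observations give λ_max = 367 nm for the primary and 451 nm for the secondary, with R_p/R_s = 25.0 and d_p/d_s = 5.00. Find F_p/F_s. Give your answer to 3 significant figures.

Wien's law: T_p/T_s = λ_s/λ_p = 451/367 = 1.229.
L_p/L_s = (R_p/R_s)²(T_p/T_s)⁴ = (25.0)²(1.229)⁴ = 1425.
F_p/F_s = (L_p/L_s)/(d_p/d_s)² = 1425/(5.00)² = 57.01.

57.0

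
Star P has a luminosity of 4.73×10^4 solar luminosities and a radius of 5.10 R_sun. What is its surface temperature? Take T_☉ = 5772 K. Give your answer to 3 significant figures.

T/T_☉ = (L/L_☉)^(1/4) / (R/R_☉)^(1/2)
T = 5772 × (4.73×10^4)^(1/4) / √(5.10) = 5772 × 14.75 / 2.258 = 3.769×10^4 K.

3.77×10^4 K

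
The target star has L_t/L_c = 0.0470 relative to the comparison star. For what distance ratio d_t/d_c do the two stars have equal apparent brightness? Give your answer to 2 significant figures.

Equal flux requires L_t/d_t² = L_c/d_c², so d_t/d_c = √(L_t/L_c)
= √(0.0470) = 0.2168.

0.22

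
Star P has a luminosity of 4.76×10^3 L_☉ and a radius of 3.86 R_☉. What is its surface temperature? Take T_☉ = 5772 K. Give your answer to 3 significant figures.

2.44×10^4 K

T/T_☉ = (L/L_☉)^(1/4) / (R/R_☉)^(1/2)
T = 5772 × (4.76×10^3)^(1/4) / √(3.86) = 5772 × 8.306 / 1.965 = 2.440×10^4 K.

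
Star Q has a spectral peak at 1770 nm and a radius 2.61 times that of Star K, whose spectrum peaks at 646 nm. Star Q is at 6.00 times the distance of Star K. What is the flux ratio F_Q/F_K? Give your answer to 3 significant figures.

0.00336

Wien's law: T_Q/T_K = λ_K/λ_Q = 646/1770 = 0.3650.
L_Q/L_K = (R_Q/R_K)²(T_Q/T_K)⁴ = (2.61)²(0.3650)⁴ = 0.1209.
F_Q/F_K = (L_Q/L_K)/(d_Q/d_K)² = 0.1209/(6.00)² = 0.003357.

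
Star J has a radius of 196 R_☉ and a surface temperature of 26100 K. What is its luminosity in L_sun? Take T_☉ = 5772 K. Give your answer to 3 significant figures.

1.61×10^7 L_sun

L/L_☉ = (R/R_☉)² (T/T_☉)⁴ = (196)² × (26100/5772)⁴
       = 3.842×10^4 × (4.522)⁴ = 3.842×10^4 × 418.1 = 1.606×10^7.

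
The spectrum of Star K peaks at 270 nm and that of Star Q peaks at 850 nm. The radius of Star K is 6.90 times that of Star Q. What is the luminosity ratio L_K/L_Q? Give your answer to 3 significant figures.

Wien's law gives T ∝ 1/λ_max, so T_K/T_Q = λ_Q/λ_K = 850/270 = 3.148.
Then L ∝ R²T⁴ gives L_K/L_Q = (6.90)² × (3.148)⁴ = 47.61 × 98.22 = 4676.

4.68×10^3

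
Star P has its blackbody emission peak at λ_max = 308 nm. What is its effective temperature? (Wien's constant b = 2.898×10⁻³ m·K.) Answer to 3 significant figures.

T = b/λ_max = 2.898×10⁻³ / (308×10⁻⁹) = 9409 K.

9.41×10^3 K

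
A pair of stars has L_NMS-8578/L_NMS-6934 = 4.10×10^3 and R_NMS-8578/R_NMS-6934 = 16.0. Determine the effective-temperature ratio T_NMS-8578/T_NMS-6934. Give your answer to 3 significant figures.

2.00

L ∝ R²T⁴ gives T ∝ (L/R²)^(1/4), so
T_NMS-8578/T_NMS-6934 = (4.10×10^3 / 16.0²)^(1/4) = (16.02)^(1/4) = 2.000.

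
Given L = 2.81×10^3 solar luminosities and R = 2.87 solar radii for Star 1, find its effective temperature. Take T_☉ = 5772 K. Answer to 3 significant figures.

T/T_☉ = (L/L_☉)^(1/4) / (R/R_☉)^(1/2)
T = 5772 × (2.81×10^3)^(1/4) / √(2.87) = 5772 × 7.281 / 1.694 = 2.481×10^4 K.

2.48×10^4 K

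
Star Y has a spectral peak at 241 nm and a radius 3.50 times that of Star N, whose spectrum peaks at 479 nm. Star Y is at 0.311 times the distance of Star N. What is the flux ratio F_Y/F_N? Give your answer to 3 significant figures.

1.98×10^3

Wien's law: T_Y/T_N = λ_N/λ_Y = 479/241 = 1.988.
L_Y/L_N = (R_Y/R_N)²(T_Y/T_N)⁴ = (3.50)²(1.988)⁴ = 191.2.
F_Y/F_N = (L_Y/L_N)/(d_Y/d_N)² = 191.2/(0.311)² = 1976.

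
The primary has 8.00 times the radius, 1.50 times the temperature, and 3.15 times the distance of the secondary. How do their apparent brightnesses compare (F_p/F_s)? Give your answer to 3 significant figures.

32.7

L_p/L_s = (R_p/R_s)²(T_p/T_s)⁴ = (8.00)² × (1.50)⁴ = 324.0.
F_p/F_s = (L_p/L_s)/(d_p/d_s)² = 324.0 / (3.15)² = 32.65.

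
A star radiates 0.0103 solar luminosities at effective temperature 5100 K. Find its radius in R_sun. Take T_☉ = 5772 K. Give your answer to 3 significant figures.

0.130 R_sun

R/R_☉ = √(L/L_☉) / (T/T_☉)² = √(0.0103) / (0.8836)²
       = 0.1015 / 0.7807 = 0.1300.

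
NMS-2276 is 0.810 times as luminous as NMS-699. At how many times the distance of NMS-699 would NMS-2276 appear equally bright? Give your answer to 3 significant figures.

Equal flux requires L_NMS-2276/d_NMS-2276² = L_NMS-699/d_NMS-699², so d_NMS-2276/d_NMS-699 = √(L_NMS-2276/L_NMS-699)
= √(0.810) = 0.9000.

0.900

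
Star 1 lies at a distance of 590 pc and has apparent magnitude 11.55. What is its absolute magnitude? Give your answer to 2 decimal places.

2.70

M = m − 5 log₁₀(d/10 pc) = 11.55 − 5 log₁₀(590/10)
  = 11.55 − 5 × 1.771 = 11.55 − 8.85 = 2.70.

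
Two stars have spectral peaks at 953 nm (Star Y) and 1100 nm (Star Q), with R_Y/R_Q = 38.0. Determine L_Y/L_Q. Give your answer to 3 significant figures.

2.56×10^3

Wien's law gives T ∝ 1/λ_max, so T_Y/T_Q = λ_Q/λ_Y = 1100/953 = 1.154.
Then L ∝ R²T⁴ gives L_Y/L_Q = (38.0)² × (1.154)⁴ = 1444 × 1.775 = 2563.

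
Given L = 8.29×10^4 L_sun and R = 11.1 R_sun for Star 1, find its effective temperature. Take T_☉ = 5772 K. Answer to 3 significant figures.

T/T_☉ = (L/L_☉)^(1/4) / (R/R_☉)^(1/2)
T = 5772 × (8.29×10^4)^(1/4) / √(11.1) = 5772 × 16.97 / 3.332 = 2.940×10^4 K.

2.94×10^4 K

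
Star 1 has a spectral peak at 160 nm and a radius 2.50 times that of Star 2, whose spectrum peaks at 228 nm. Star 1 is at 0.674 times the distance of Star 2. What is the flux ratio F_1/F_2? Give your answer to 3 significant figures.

Wien's law: T_1/T_2 = λ_2/λ_1 = 228/160 = 1.425.
L_1/L_2 = (R_1/R_2)²(T_1/T_2)⁴ = (2.50)²(1.425)⁴ = 25.77.
F_1/F_2 = (L_1/L_2)/(d_1/d_2)² = 25.77/(0.674)² = 56.73.

56.7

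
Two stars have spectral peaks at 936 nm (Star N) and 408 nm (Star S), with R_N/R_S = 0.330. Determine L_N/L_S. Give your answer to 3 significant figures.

Wien's law gives T ∝ 1/λ_max, so T_N/T_S = λ_S/λ_N = 408/936 = 0.4359.
Then L ∝ R²T⁴ gives L_N/L_S = (0.330)² × (0.4359)⁴ = 0.1089 × 0.03610 = 0.003932.

0.00393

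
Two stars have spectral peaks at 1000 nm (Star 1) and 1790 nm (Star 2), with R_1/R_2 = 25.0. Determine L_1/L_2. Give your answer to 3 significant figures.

6.42×10^3

Wien's law gives T ∝ 1/λ_max, so T_1/T_2 = λ_2/λ_1 = 1790/1000 = 1.790.
Then L ∝ R²T⁴ gives L_1/L_2 = (25.0)² × (1.790)⁴ = 625.0 × 10.27 = 6416.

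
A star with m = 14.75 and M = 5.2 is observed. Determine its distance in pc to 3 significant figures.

813 pc

m − M = 5 log₁₀(d/10 pc)
14.75 − (5.2) = 9.55 = 5 log₁₀(d/10)
d = 10 × 10^(9.55/5) = 10 × 10^1.910 = 812.8 pc.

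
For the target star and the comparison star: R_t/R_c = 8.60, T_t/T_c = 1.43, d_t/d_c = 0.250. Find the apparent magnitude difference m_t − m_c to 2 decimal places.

-9.24

L_t/L_c = (8.60)²(1.43)⁴ = 309.3.
F_t/F_c = (L_t/L_c)/(d_t/d_c)² = 309.3/0.06250 = 4948.
m_t − m_c = −2.5 log₁₀(4948) = -9.24.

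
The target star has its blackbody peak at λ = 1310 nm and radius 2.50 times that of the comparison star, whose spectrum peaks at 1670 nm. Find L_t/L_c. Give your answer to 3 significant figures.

16.5

Wien's law gives T ∝ 1/λ_max, so T_t/T_c = λ_c/λ_t = 1670/1310 = 1.275.
Then L ∝ R²T⁴ gives L_t/L_c = (2.50)² × (1.275)⁴ = 6.250 × 2.641 = 16.51.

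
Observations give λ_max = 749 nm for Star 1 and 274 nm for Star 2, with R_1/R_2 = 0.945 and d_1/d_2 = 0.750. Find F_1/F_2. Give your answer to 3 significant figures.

0.0284

Wien's law: T_1/T_2 = λ_2/λ_1 = 274/749 = 0.3658.
L_1/L_2 = (R_1/R_2)²(T_1/T_2)⁴ = (0.945)²(0.3658)⁴ = 0.01599.
F_1/F_2 = (L_1/L_2)/(d_1/d_2)² = 0.01599/(0.750)² = 0.02843.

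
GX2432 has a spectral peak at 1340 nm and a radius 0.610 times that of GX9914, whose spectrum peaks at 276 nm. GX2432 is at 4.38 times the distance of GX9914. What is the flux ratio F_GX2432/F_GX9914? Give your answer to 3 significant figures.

3.49×10^-5

Wien's law: T_GX2432/T_GX9914 = λ_GX9914/λ_GX2432 = 276/1340 = 0.2060.
L_GX2432/L_GX9914 = (R_GX2432/R_GX9914)²(T_GX2432/T_GX9914)⁴ = (0.610)²(0.2060)⁴ = 6.697×10^-4.
F_GX2432/F_GX9914 = (L_GX2432/L_GX9914)/(d_GX2432/d_GX9914)² = 6.697×10^-4/(4.38)² = 3.491×10^-5.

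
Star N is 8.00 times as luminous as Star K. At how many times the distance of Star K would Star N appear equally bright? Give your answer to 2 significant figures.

Equal flux requires L_N/d_N² = L_K/d_K², so d_N/d_K = √(L_N/L_K)
= √(8.00) = 2.828.

2.8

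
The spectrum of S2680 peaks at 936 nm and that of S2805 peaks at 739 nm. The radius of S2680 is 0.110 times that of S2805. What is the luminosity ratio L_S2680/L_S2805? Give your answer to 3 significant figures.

Wien's law gives T ∝ 1/λ_max, so T_S2680/T_S2805 = λ_S2805/λ_S2680 = 739/936 = 0.7895.
Then L ∝ R²T⁴ gives L_S2680/L_S2805 = (0.110)² × (0.7895)⁴ = 0.01210 × 0.3886 = 0.004702.

0.00470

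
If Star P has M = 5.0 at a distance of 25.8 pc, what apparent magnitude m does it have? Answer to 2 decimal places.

7.06

m = M + 5 log₁₀(d/10 pc) = 5.0 + 5 log₁₀(25.8/10)
  = 5.0 + 5 × 0.412 = 5.0 + 2.06 = 7.06.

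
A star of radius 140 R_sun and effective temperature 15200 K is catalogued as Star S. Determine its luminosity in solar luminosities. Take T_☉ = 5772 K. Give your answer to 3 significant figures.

9.43×10^5 solar luminosities

L/L_☉ = (R/R_☉)² (T/T_☉)⁴ = (140)² × (15200/5772)⁴
       = 1.960×10^4 × (2.633)⁴ = 1.960×10^4 × 48.09 = 9.426×10^5.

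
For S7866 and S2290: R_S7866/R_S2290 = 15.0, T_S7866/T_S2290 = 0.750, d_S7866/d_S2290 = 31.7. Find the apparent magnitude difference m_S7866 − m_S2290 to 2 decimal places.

L_S7866/L_S2290 = (15.0)²(0.750)⁴ = 71.19.
F_S7866/F_S2290 = (L_S7866/L_S2290)/(d_S7866/d_S2290)² = 71.19/1005 = 0.07084.
m_S7866 − m_S2290 = −2.5 log₁₀(0.07084) = 2.87.

2.87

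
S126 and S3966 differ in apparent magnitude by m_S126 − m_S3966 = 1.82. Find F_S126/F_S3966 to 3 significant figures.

0.187

F_S126/F_S3966 = 10^(−(m_S126 − m_S3966)/2.5) = 10^(-1.82/2.5) = 10^-0.728 = 0.1871.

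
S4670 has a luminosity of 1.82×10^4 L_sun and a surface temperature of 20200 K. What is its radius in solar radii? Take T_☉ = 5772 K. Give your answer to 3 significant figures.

R/R_☉ = √(L/L_☉) / (T/T_☉)² = √(1.82×10^4) / (3.500)²
       = 134.9 / 12.25 = 11.02.

11.0 solar radii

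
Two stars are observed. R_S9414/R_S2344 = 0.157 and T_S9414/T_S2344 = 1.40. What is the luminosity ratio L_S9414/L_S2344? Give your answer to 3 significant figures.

0.0947

From the Stefan–Boltzmann law, L ∝ R²T⁴, so
L_S9414/L_S2344 = (R_S9414/R_S2344)² (T_S9414/T_S2344)⁴ = (0.157)² × (1.40)⁴ = 0.02465 × 3.842 = 0.09469.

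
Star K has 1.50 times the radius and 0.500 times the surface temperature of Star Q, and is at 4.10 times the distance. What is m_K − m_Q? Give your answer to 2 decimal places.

L_K/L_Q = (1.50)²(0.500)⁴ = 0.1406.
F_K/F_Q = (L_K/L_Q)/(d_K/d_Q)² = 0.1406/16.81 = 0.008366.
m_K − m_Q = −2.5 log₁₀(0.008366) = 5.19.

5.19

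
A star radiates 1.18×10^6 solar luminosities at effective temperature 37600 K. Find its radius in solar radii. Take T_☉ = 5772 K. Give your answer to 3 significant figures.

25.6 solar radii

R/R_☉ = √(L/L_☉) / (T/T_☉)² = √(1.18×10^6) / (6.514)²
       = 1086 / 42.43 = 25.60.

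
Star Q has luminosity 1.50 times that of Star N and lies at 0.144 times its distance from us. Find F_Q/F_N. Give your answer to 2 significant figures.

F = L/(4πd²), so F_Q/F_N = (L_Q/L_N) / (d_Q/d_N)²
= 1.50 / (0.144)² = 1.50 / 0.02074 = 72.34.

72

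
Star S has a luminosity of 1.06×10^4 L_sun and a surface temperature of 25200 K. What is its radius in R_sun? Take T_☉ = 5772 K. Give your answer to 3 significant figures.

R/R_☉ = √(L/L_☉) / (T/T_☉)² = √(1.06×10^4) / (4.366)²
       = 103.0 / 19.06 = 5.401.

5.40 R_sun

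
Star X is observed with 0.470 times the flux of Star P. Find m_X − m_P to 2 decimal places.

m_X − m_P = −2.5 log₁₀(F_X/F_P) = −2.5 log₁₀(0.470) = −2.5 × (-0.328) = 0.820.

0.82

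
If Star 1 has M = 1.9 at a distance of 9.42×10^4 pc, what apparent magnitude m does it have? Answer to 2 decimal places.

21.77

m = M + 5 log₁₀(d/10 pc) = 1.9 + 5 log₁₀(9.42×10^4/10)
  = 1.9 + 5 × 3.974 = 1.9 + 19.87 = 21.77.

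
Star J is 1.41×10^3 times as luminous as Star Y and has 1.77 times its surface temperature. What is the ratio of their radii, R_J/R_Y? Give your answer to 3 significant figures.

L ∝ R²T⁴ gives R ∝ √L / T², so
R_J/R_Y = √(1.41×10^3) / (1.77)² = 37.55 / 3.133 = 11.99.

12.0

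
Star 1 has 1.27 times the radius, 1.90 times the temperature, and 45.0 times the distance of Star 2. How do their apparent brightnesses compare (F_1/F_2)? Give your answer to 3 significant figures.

L_1/L_2 = (R_1/R_2)²(T_1/T_2)⁴ = (1.27)² × (1.90)⁴ = 21.02.
F_1/F_2 = (L_1/L_2)/(d_1/d_2)² = 21.02 / (45.0)² = 0.01038.

0.0104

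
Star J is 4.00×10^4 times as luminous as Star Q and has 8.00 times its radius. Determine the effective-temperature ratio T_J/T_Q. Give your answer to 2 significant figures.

5.0

L ∝ R²T⁴ gives T ∝ (L/R²)^(1/4), so
T_J/T_Q = (4.00×10^4 / 8.00²)^(1/4) = (625.0)^(1/4) = 5.000.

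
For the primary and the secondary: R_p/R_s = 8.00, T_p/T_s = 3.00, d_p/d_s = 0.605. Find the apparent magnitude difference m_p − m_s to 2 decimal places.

-10.38

L_p/L_s = (8.00)²(3.00)⁴ = 5184.
F_p/F_s = (L_p/L_s)/(d_p/d_s)² = 5184/0.3660 = 1.416×10^4.
m_p − m_s = −2.5 log₁₀(1.416×10^4) = -10.38.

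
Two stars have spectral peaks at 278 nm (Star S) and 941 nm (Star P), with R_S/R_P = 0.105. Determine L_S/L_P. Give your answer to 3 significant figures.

Wien's law gives T ∝ 1/λ_max, so T_S/T_P = λ_P/λ_S = 941/278 = 3.385.
Then L ∝ R²T⁴ gives L_S/L_P = (0.105)² × (3.385)⁴ = 0.01102 × 131.3 = 1.447.

1.45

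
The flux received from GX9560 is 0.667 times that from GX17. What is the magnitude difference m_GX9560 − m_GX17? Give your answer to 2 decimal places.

0.44

m_GX9560 − m_GX17 = −2.5 log₁₀(F_GX9560/F_GX17) = −2.5 log₁₀(0.667) = −2.5 × (-0.176) = 0.440.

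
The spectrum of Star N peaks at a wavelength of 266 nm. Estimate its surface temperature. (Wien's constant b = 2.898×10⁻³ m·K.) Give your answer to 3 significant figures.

1.09×10^4 K

T = b/λ_max = 2.898×10⁻³ / (266×10⁻⁹) = 1.089×10^4 K.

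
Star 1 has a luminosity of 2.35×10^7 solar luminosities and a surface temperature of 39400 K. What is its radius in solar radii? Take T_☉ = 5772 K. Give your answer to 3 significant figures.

104 solar radii

R/R_☉ = √(L/L_☉) / (T/T_☉)² = √(2.35×10^7) / (6.826)²
       = 4848 / 46.60 = 104.0.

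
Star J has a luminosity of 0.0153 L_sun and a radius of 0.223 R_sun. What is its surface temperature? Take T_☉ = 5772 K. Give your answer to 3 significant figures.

T/T_☉ = (L/L_☉)^(1/4) / (R/R_☉)^(1/2)
T = 5772 × (0.0153)^(1/4) / √(0.223) = 5772 × 0.3517 / 0.4722 = 4299 K.

4.30×10^3 K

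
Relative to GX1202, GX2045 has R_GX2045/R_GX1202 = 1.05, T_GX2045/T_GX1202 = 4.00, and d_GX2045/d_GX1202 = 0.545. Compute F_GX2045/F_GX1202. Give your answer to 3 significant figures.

L_GX2045/L_GX1202 = (R_GX2045/R_GX1202)²(T_GX2045/T_GX1202)⁴ = (1.05)² × (4.00)⁴ = 282.2.
F_GX2045/F_GX1202 = (L_GX2045/L_GX1202)/(d_GX2045/d_GX1202)² = 282.2 / (0.545)² = 950.2.

950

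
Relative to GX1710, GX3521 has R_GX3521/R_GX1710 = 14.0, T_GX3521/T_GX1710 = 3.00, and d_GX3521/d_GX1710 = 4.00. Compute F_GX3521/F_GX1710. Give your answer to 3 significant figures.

992

L_GX3521/L_GX1710 = (R_GX3521/R_GX1710)²(T_GX3521/T_GX1710)⁴ = (14.0)² × (3.00)⁴ = 1.588×10^4.
F_GX3521/F_GX1710 = (L_GX3521/L_GX1710)/(d_GX3521/d_GX1710)² = 1.588×10^4 / (4.00)² = 992.2.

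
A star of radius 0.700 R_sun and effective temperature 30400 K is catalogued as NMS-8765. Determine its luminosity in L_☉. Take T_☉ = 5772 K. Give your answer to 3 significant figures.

L/L_☉ = (R/R_☉)² (T/T_☉)⁴ = (0.700)² × (30400/5772)⁴
       = 0.4900 × (5.267)⁴ = 0.4900 × 769.5 = 377.0.

377 L_☉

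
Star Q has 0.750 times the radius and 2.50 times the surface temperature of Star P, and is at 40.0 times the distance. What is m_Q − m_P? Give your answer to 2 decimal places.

4.66

L_Q/L_P = (0.750)²(2.50)⁴ = 21.97.
F_Q/F_P = (L_Q/L_P)/(d_Q/d_P)² = 21.97/1600 = 0.01373.
m_Q − m_P = −2.5 log₁₀(0.01373) = 4.66.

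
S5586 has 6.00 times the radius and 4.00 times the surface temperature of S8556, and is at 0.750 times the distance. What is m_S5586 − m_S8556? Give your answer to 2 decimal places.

-10.54

L_S5586/L_S8556 = (6.00)²(4.00)⁴ = 9216.
F_S5586/F_S8556 = (L_S5586/L_S8556)/(d_S5586/d_S8556)² = 9216/0.5625 = 1.638×10^4.
m_S5586 − m_S8556 = −2.5 log₁₀(1.638×10^4) = -10.54.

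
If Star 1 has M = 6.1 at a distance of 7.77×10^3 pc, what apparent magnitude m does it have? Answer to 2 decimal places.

20.55

m = M + 5 log₁₀(d/10 pc) = 6.1 + 5 log₁₀(7.77×10^3/10)
  = 6.1 + 5 × 2.890 = 6.1 + 14.45 = 20.55.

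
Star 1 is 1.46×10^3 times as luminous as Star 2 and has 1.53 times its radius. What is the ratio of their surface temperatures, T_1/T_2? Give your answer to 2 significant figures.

5.0

L ∝ R²T⁴ gives T ∝ (L/R²)^(1/4), so
T_1/T_2 = (1.46×10^3 / 1.53²)^(1/4) = (623.7)^(1/4) = 4.997.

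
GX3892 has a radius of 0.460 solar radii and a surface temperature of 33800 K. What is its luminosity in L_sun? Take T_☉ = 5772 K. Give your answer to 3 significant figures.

L/L_☉ = (R/R_☉)² (T/T_☉)⁴ = (0.460)² × (33800/5772)⁴
       = 0.2116 × (5.856)⁴ = 0.2116 × 1176 = 248.8.

249 L_sun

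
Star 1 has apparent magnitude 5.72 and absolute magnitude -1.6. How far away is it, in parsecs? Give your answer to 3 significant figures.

291 pc

m − M = 5 log₁₀(d/10 pc)
5.72 − (-1.6) = 7.32 = 5 log₁₀(d/10)
d = 10 × 10^(7.32/5) = 10 × 10^1.464 = 291.1 pc.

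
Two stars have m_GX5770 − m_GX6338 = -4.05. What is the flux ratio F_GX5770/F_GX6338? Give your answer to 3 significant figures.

41.7

F_GX5770/F_GX6338 = 10^(−(m_GX5770 − m_GX6338)/2.5) = 10^(4.05/2.5) = 10^1.620 = 41.69.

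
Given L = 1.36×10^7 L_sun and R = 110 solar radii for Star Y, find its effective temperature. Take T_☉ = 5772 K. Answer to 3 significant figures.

T/T_☉ = (L/L_☉)^(1/4) / (R/R_☉)^(1/2)
T = 5772 × (1.36×10^7)^(1/4) / √(110) = 5772 × 60.73 / 10.49 = 3.342×10^4 K.

3.34×10^4 K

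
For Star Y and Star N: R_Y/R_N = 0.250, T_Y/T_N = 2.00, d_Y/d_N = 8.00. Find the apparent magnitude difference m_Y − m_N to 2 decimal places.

4.52

L_Y/L_N = (0.250)²(2.00)⁴ = 1.000.
F_Y/F_N = (L_Y/L_N)/(d_Y/d_N)² = 1.000/64.00 = 0.01562.
m_Y − m_N = −2.5 log₁₀(0.01562) = 4.52.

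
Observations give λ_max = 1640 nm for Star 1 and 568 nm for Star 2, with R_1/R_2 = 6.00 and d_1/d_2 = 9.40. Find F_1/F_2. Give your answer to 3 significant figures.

Wien's law: T_1/T_2 = λ_2/λ_1 = 568/1640 = 0.3463.
L_1/L_2 = (R_1/R_2)²(T_1/T_2)⁴ = (6.00)²(0.3463)⁴ = 0.5180.
F_1/F_2 = (L_1/L_2)/(d_1/d_2)² = 0.5180/(9.40)² = 0.005862.

0.00586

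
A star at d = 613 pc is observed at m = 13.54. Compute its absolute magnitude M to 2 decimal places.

4.60

M = m − 5 log₁₀(d/10 pc) = 13.54 − 5 log₁₀(613/10)
  = 13.54 − 5 × 1.787 = 13.54 − 8.94 = 4.60.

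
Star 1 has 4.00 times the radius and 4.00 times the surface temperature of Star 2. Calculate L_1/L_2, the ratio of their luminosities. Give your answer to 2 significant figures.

4.1×10^3

From the Stefan–Boltzmann law, L ∝ R²T⁴, so
L_1/L_2 = (R_1/R_2)² (T_1/T_2)⁴ = (4.00)² × (4.00)⁴ = 16.00 × 256.0 = 4096.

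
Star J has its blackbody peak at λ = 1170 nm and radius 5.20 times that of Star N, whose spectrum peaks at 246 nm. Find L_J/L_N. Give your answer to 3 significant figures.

0.0528

Wien's law gives T ∝ 1/λ_max, so T_J/T_N = λ_N/λ_J = 246/1170 = 0.2103.
Then L ∝ R²T⁴ gives L_J/L_N = (5.20)² × (0.2103)⁴ = 27.04 × 0.001954 = 0.05284.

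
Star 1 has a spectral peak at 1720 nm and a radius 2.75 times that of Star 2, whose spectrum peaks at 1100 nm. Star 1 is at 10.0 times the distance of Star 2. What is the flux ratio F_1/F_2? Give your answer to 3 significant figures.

0.0127

Wien's law: T_1/T_2 = λ_2/λ_1 = 1100/1720 = 0.6395.
L_1/L_2 = (R_1/R_2)²(T_1/T_2)⁴ = (2.75)²(0.6395)⁴ = 1.265.
F_1/F_2 = (L_1/L_2)/(d_1/d_2)² = 1.265/(10.0)² = 0.01265.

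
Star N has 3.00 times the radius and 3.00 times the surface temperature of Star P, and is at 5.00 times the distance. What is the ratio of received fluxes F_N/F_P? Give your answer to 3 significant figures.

L_N/L_P = (R_N/R_P)²(T_N/T_P)⁴ = (3.00)² × (3.00)⁴ = 729.0.
F_N/F_P = (L_N/L_P)/(d_N/d_P)² = 729.0 / (5.00)² = 29.16.

29.2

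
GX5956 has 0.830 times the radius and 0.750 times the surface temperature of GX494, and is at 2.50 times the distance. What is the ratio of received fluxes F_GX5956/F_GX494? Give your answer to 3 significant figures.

0.0349

L_GX5956/L_GX494 = (R_GX5956/R_GX494)²(T_GX5956/T_GX494)⁴ = (0.830)² × (0.750)⁴ = 0.2180.
F_GX5956/F_GX494 = (L_GX5956/L_GX494)/(d_GX5956/d_GX494)² = 0.2180 / (2.50)² = 0.03488.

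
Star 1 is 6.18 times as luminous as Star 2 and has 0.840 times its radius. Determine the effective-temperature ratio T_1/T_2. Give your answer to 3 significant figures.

L ∝ R²T⁴ gives T ∝ (L/R²)^(1/4), so
T_1/T_2 = (6.18 / 0.840²)^(1/4) = (8.759)^(1/4) = 1.720.

1.72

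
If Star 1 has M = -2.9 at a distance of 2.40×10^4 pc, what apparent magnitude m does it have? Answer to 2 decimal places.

m = M + 5 log₁₀(d/10 pc) = -2.9 + 5 log₁₀(2.40×10^4/10)
  = -2.9 + 5 × 3.380 = -2.9 + 16.90 = 14.00.

14.00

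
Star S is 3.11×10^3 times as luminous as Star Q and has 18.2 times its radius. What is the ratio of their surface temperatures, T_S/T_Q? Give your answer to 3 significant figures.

L ∝ R²T⁴ gives T ∝ (L/R²)^(1/4), so
T_S/T_Q = (3.11×10^3 / 18.2²)^(1/4) = (9.389)^(1/4) = 1.750.

1.75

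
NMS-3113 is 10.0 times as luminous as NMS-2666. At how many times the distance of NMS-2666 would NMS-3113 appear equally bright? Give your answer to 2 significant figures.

3.2

Equal flux requires L_NMS-3113/d_NMS-3113² = L_NMS-2666/d_NMS-2666², so d_NMS-3113/d_NMS-2666 = √(L_NMS-3113/L_NMS-2666)
= √(10.0) = 3.162.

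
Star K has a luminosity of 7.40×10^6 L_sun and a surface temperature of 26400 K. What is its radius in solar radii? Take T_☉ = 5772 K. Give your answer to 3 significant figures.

130 solar radii

R/R_☉ = √(L/L_☉) / (T/T_☉)² = √(7.40×10^6) / (4.574)²
       = 2720 / 20.92 = 130.0.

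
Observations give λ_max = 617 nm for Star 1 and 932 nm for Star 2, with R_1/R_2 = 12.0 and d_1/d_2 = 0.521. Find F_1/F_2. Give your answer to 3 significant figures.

Wien's law: T_1/T_2 = λ_2/λ_1 = 932/617 = 1.511.
L_1/L_2 = (R_1/R_2)²(T_1/T_2)⁴ = (12.0)²(1.511)⁴ = 749.7.
F_1/F_2 = (L_1/L_2)/(d_1/d_2)² = 749.7/(0.521)² = 2762.

2.76×10^3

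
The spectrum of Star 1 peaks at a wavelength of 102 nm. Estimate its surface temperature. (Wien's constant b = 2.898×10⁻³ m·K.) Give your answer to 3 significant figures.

T = b/λ_max = 2.898×10⁻³ / (102×10⁻⁹) = 2.841×10^4 K.

2.84×10^4 K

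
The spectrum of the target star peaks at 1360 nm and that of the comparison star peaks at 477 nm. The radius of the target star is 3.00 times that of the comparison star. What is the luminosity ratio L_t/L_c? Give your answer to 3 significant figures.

0.136

Wien's law gives T ∝ 1/λ_max, so T_t/T_c = λ_c/λ_t = 477/1360 = 0.3507.
Then L ∝ R²T⁴ gives L_t/L_c = (3.00)² × (0.3507)⁴ = 9.000 × 0.01513 = 0.1362.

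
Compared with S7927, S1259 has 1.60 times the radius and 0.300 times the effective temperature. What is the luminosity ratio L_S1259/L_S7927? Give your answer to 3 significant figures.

From the Stefan–Boltzmann law, L ∝ R²T⁴, so
L_S1259/L_S7927 = (R_S1259/R_S7927)² (T_S1259/T_S7927)⁴ = (1.60)² × (0.300)⁴ = 2.560 × 0.008100 = 0.02074.

0.0207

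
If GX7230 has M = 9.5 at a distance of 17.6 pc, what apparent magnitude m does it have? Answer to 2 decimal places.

10.73

m = M + 5 log₁₀(d/10 pc) = 9.5 + 5 log₁₀(17.6/10)
  = 9.5 + 5 × 0.246 = 9.5 + 1.23 = 10.73.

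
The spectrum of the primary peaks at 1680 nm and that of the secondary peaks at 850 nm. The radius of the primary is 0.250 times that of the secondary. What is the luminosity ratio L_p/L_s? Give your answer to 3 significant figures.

Wien's law gives T ∝ 1/λ_max, so T_p/T_s = λ_s/λ_p = 850/1680 = 0.5060.
Then L ∝ R²T⁴ gives L_p/L_s = (0.250)² × (0.5060)⁴ = 0.06250 × 0.06553 = 0.004096.

0.00410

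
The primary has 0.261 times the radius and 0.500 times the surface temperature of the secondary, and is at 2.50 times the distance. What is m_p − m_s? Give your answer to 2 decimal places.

7.92

L_p/L_s = (0.261)²(0.500)⁴ = 0.004258.
F_p/F_s = (L_p/L_s)/(d_p/d_s)² = 0.004258/6.250 = 6.812×10^-4.
m_p − m_s = −2.5 log₁₀(6.812×10^-4) = 7.92.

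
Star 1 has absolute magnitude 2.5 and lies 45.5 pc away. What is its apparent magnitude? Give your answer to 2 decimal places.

m = M + 5 log₁₀(d/10 pc) = 2.5 + 5 log₁₀(45.5/10)
  = 2.5 + 5 × 0.658 = 2.5 + 3.29 = 5.79.

5.79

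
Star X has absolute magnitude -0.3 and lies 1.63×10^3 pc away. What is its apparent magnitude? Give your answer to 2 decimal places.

10.76

m = M + 5 log₁₀(d/10 pc) = -0.3 + 5 log₁₀(1.63×10^3/10)
  = -0.3 + 5 × 2.212 = -0.3 + 11.06 = 10.76.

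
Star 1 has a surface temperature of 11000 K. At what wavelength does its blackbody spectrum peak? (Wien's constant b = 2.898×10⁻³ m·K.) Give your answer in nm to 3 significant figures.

263 nm

λ_max = b/T = 2.898×10⁻³ / 11000 = 2.63×10^-7 m = 263.5 nm.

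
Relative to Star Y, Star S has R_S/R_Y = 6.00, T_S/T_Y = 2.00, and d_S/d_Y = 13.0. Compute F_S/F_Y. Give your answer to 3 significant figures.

L_S/L_Y = (R_S/R_Y)²(T_S/T_Y)⁴ = (6.00)² × (2.00)⁴ = 576.0.
F_S/F_Y = (L_S/L_Y)/(d_S/d_Y)² = 576.0 / (13.0)² = 3.408.

3.41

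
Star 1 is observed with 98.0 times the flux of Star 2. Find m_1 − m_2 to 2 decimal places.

m_1 − m_2 = −2.5 log₁₀(F_1/F_2) = −2.5 log₁₀(98.0) = −2.5 × (1.991) = -4.978.

-4.98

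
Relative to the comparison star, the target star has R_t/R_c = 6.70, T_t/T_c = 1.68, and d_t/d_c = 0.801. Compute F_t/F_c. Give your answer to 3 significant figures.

557

L_t/L_c = (R_t/R_c)²(T_t/T_c)⁴ = (6.70)² × (1.68)⁴ = 357.6.
F_t/F_c = (L_t/L_c)/(d_t/d_c)² = 357.6 / (0.801)² = 557.3.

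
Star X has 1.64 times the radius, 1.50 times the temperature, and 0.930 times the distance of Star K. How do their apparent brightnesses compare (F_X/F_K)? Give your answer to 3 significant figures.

15.7

L_X/L_K = (R_X/R_K)²(T_X/T_K)⁴ = (1.64)² × (1.50)⁴ = 13.62.
F_X/F_K = (L_X/L_K)/(d_X/d_K)² = 13.62 / (0.930)² = 15.74.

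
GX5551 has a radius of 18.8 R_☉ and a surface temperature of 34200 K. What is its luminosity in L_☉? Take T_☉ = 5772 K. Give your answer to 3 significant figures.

4.36×10^5 L_☉

L/L_☉ = (R/R_☉)² (T/T_☉)⁴ = (18.8)² × (34200/5772)⁴
       = 353.4 × (5.925)⁴ = 353.4 × 1233 = 4.356×10^5.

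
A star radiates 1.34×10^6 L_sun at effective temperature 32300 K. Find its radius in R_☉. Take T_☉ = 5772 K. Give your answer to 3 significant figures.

R/R_☉ = √(L/L_☉) / (T/T_☉)² = √(1.34×10^6) / (5.596)²
       = 1158 / 31.31 = 36.97.

37.0 R_☉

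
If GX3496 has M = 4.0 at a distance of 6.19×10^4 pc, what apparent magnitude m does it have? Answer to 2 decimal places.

22.96

m = M + 5 log₁₀(d/10 pc) = 4.0 + 5 log₁₀(6.19×10^4/10)
  = 4.0 + 5 × 3.792 = 4.0 + 18.96 = 22.96.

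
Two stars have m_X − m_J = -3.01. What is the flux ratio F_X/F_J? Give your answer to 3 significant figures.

16.0

F_X/F_J = 10^(−(m_X − m_J)/2.5) = 10^(3.01/2.5) = 10^1.204 = 16.00.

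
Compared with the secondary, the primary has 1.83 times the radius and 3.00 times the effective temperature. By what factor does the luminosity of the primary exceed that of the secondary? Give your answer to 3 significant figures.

271

From the Stefan–Boltzmann law, L ∝ R²T⁴, so
L_p/L_s = (R_p/R_s)² (T_p/T_s)⁴ = (1.83)² × (3.00)⁴ = 3.349 × 81.00 = 271.3.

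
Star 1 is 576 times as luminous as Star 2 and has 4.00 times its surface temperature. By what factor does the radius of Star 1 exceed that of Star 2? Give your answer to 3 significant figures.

1.50

L ∝ R²T⁴ gives R ∝ √L / T², so
R_1/R_2 = √(576) / (4.00)² = 24.00 / 16.00 = 1.500.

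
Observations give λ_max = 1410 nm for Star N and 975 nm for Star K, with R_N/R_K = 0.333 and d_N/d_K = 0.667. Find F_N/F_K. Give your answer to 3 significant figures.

0.0570

Wien's law: T_N/T_K = λ_K/λ_N = 975/1410 = 0.6915.
L_N/L_K = (R_N/R_K)²(T_N/T_K)⁴ = (0.333)²(0.6915)⁴ = 0.02535.
F_N/F_K = (L_N/L_K)/(d_N/d_K)² = 0.02535/(0.667)² = 0.05699.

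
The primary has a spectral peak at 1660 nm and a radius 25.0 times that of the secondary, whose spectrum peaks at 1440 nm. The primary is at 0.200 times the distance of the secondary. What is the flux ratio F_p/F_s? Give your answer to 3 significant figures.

8.85×10^3

Wien's law: T_p/T_s = λ_s/λ_p = 1440/1660 = 0.8675.
L_p/L_s = (R_p/R_s)²(T_p/T_s)⁴ = (25.0)²(0.8675)⁴ = 353.9.
F_p/F_s = (L_p/L_s)/(d_p/d_s)² = 353.9/(0.200)² = 8848.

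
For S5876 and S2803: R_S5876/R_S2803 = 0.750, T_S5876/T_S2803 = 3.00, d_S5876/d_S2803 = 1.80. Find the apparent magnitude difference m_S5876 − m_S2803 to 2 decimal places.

-2.87

L_S5876/L_S2803 = (0.750)²(3.00)⁴ = 45.56.
F_S5876/F_S2803 = (L_S5876/L_S2803)/(d_S5876/d_S2803)² = 45.56/3.240 = 14.06.
m_S5876 − m_S2803 = −2.5 log₁₀(14.06) = -2.87.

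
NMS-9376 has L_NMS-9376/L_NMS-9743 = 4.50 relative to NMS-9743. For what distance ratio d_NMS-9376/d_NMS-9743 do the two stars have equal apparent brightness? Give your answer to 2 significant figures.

2.1

Equal flux requires L_NMS-9376/d_NMS-9376² = L_NMS-9743/d_NMS-9743², so d_NMS-9376/d_NMS-9743 = √(L_NMS-9376/L_NMS-9743)
= √(4.50) = 2.121.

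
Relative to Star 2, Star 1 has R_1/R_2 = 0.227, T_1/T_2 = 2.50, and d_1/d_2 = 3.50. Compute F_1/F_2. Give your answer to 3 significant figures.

0.164

L_1/L_2 = (R_1/R_2)²(T_1/T_2)⁴ = (0.227)² × (2.50)⁴ = 2.013.
F_1/F_2 = (L_1/L_2)/(d_1/d_2)² = 2.013 / (3.50)² = 0.1643.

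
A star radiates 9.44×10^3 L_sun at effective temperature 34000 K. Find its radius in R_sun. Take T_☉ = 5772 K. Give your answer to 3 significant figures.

R/R_☉ = √(L/L_☉) / (T/T_☉)² = √(9.44×10^3) / (5.891)²
       = 97.16 / 34.70 = 2.800.

2.80 R_sun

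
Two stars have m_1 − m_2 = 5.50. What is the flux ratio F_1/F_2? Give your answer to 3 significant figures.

0.00631

F_1/F_2 = 10^(−(m_1 − m_2)/2.5) = 10^(-5.50/2.5) = 10^-2.200 = 0.006310.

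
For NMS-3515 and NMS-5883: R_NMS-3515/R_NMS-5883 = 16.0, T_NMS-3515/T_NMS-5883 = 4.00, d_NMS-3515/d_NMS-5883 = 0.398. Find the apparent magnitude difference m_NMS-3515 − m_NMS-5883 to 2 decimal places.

-14.04

L_NMS-3515/L_NMS-5883 = (16.0)²(4.00)⁴ = 6.554×10^4.
F_NMS-3515/F_NMS-5883 = (L_NMS-3515/L_NMS-5883)/(d_NMS-3515/d_NMS-5883)² = 6.554×10^4/0.1584 = 4.137×10^5.
m_NMS-3515 − m_NMS-5883 = −2.5 log₁₀(4.137×10^5) = -14.04.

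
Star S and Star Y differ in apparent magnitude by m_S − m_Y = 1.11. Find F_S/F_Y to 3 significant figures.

0.360

F_S/F_Y = 10^(−(m_S − m_Y)/2.5) = 10^(-1.11/2.5) = 10^-0.444 = 0.3597.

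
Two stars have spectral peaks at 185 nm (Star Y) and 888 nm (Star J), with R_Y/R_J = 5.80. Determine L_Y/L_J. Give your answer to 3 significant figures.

1.79×10^4

Wien's law gives T ∝ 1/λ_max, so T_Y/T_J = λ_J/λ_Y = 888/185 = 4.800.
Then L ∝ R²T⁴ gives L_Y/L_J = (5.80)² × (4.800)⁴ = 33.64 × 530.8 = 1.786×10^4.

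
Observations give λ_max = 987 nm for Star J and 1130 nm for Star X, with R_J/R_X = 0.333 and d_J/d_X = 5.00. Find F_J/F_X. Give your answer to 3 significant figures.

Wien's law: T_J/T_X = λ_X/λ_J = 1130/987 = 1.145.
L_J/L_X = (R_J/R_X)²(T_J/T_X)⁴ = (0.333)²(1.145)⁴ = 0.1905.
F_J/F_X = (L_J/L_X)/(d_J/d_X)² = 0.1905/(5.00)² = 0.007621.

0.00762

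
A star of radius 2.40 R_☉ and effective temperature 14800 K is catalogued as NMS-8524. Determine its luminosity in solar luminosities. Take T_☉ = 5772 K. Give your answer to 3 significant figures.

L/L_☉ = (R/R_☉)² (T/T_☉)⁴ = (2.40)² × (14800/5772)⁴
       = 5.760 × (2.564)⁴ = 5.760 × 43.23 = 249.0.

249 solar luminosities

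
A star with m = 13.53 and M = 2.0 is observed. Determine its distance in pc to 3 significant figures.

2.02×10^3 pc

m − M = 5 log₁₀(d/10 pc)
13.53 − (2.0) = 11.53 = 5 log₁₀(d/10)
d = 10 × 10^(11.53/5) = 10 × 10^2.306 = 2023 pc.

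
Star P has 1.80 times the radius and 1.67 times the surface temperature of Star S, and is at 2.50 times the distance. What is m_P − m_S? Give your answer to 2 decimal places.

-1.51

L_P/L_S = (1.80)²(1.67)⁴ = 25.20.
F_P/F_S = (L_P/L_S)/(d_P/d_S)² = 25.20/6.250 = 4.032.
m_P − m_S = −2.5 log₁₀(4.032) = -1.51.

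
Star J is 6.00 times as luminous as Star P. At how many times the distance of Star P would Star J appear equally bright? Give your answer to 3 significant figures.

Equal flux requires L_J/d_J² = L_P/d_P², so d_J/d_P = √(L_J/L_P)
= √(6.00) = 2.449.

2.45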